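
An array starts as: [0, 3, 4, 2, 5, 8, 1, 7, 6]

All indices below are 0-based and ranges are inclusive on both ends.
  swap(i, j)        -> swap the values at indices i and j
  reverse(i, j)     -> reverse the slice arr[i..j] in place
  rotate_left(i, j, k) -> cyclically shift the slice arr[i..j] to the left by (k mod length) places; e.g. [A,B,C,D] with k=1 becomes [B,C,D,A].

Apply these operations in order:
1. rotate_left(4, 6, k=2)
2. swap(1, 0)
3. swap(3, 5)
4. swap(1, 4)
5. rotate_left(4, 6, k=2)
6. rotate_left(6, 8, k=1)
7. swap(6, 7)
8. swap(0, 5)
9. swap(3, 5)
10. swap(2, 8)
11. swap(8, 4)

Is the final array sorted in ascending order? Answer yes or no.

Answer: yes

Derivation:
After 1 (rotate_left(4, 6, k=2)): [0, 3, 4, 2, 1, 5, 8, 7, 6]
After 2 (swap(1, 0)): [3, 0, 4, 2, 1, 5, 8, 7, 6]
After 3 (swap(3, 5)): [3, 0, 4, 5, 1, 2, 8, 7, 6]
After 4 (swap(1, 4)): [3, 1, 4, 5, 0, 2, 8, 7, 6]
After 5 (rotate_left(4, 6, k=2)): [3, 1, 4, 5, 8, 0, 2, 7, 6]
After 6 (rotate_left(6, 8, k=1)): [3, 1, 4, 5, 8, 0, 7, 6, 2]
After 7 (swap(6, 7)): [3, 1, 4, 5, 8, 0, 6, 7, 2]
After 8 (swap(0, 5)): [0, 1, 4, 5, 8, 3, 6, 7, 2]
After 9 (swap(3, 5)): [0, 1, 4, 3, 8, 5, 6, 7, 2]
After 10 (swap(2, 8)): [0, 1, 2, 3, 8, 5, 6, 7, 4]
After 11 (swap(8, 4)): [0, 1, 2, 3, 4, 5, 6, 7, 8]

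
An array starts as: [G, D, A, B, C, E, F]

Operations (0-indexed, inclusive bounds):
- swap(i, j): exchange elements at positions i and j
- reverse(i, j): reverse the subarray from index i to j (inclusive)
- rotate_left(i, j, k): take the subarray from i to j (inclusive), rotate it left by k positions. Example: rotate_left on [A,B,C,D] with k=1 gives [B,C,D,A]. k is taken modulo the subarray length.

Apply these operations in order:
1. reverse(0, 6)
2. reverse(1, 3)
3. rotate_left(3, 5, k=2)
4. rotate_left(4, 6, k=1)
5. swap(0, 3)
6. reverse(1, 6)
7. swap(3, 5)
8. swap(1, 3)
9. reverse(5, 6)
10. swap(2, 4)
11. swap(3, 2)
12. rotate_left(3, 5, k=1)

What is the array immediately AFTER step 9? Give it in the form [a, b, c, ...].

Answer: [D, C, G, E, F, B, A]

Derivation:
After 1 (reverse(0, 6)): [F, E, C, B, A, D, G]
After 2 (reverse(1, 3)): [F, B, C, E, A, D, G]
After 3 (rotate_left(3, 5, k=2)): [F, B, C, D, E, A, G]
After 4 (rotate_left(4, 6, k=1)): [F, B, C, D, A, G, E]
After 5 (swap(0, 3)): [D, B, C, F, A, G, E]
After 6 (reverse(1, 6)): [D, E, G, A, F, C, B]
After 7 (swap(3, 5)): [D, E, G, C, F, A, B]
After 8 (swap(1, 3)): [D, C, G, E, F, A, B]
After 9 (reverse(5, 6)): [D, C, G, E, F, B, A]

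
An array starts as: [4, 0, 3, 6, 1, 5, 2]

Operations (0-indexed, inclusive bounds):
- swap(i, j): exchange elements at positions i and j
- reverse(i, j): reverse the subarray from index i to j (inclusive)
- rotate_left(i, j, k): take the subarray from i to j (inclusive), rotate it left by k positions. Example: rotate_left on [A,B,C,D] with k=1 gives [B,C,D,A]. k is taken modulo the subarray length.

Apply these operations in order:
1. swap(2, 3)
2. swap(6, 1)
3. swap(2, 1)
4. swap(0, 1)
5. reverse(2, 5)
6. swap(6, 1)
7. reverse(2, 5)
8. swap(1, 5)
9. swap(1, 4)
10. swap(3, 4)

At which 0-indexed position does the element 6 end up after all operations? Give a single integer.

After 1 (swap(2, 3)): [4, 0, 6, 3, 1, 5, 2]
After 2 (swap(6, 1)): [4, 2, 6, 3, 1, 5, 0]
After 3 (swap(2, 1)): [4, 6, 2, 3, 1, 5, 0]
After 4 (swap(0, 1)): [6, 4, 2, 3, 1, 5, 0]
After 5 (reverse(2, 5)): [6, 4, 5, 1, 3, 2, 0]
After 6 (swap(6, 1)): [6, 0, 5, 1, 3, 2, 4]
After 7 (reverse(2, 5)): [6, 0, 2, 3, 1, 5, 4]
After 8 (swap(1, 5)): [6, 5, 2, 3, 1, 0, 4]
After 9 (swap(1, 4)): [6, 1, 2, 3, 5, 0, 4]
After 10 (swap(3, 4)): [6, 1, 2, 5, 3, 0, 4]

Answer: 0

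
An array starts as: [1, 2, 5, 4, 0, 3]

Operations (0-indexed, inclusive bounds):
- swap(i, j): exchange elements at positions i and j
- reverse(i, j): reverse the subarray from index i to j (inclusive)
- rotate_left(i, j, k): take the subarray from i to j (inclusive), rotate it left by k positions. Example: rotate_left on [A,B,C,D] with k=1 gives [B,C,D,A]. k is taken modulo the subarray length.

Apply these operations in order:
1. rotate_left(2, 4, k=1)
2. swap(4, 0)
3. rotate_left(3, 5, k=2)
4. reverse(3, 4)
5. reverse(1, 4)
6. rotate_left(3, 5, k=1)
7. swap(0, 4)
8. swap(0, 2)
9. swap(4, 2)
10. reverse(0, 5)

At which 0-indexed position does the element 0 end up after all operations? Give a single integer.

After 1 (rotate_left(2, 4, k=1)): [1, 2, 4, 0, 5, 3]
After 2 (swap(4, 0)): [5, 2, 4, 0, 1, 3]
After 3 (rotate_left(3, 5, k=2)): [5, 2, 4, 3, 0, 1]
After 4 (reverse(3, 4)): [5, 2, 4, 0, 3, 1]
After 5 (reverse(1, 4)): [5, 3, 0, 4, 2, 1]
After 6 (rotate_left(3, 5, k=1)): [5, 3, 0, 2, 1, 4]
After 7 (swap(0, 4)): [1, 3, 0, 2, 5, 4]
After 8 (swap(0, 2)): [0, 3, 1, 2, 5, 4]
After 9 (swap(4, 2)): [0, 3, 5, 2, 1, 4]
After 10 (reverse(0, 5)): [4, 1, 2, 5, 3, 0]

Answer: 5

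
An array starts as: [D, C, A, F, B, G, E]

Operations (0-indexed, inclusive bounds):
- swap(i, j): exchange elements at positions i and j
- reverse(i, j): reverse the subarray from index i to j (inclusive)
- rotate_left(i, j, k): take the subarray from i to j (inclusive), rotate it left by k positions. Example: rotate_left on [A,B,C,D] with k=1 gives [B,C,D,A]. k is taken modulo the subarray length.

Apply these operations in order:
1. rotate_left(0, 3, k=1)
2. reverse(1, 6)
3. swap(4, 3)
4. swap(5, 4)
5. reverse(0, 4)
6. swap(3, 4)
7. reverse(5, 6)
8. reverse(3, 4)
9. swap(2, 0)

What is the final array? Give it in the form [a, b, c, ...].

After 1 (rotate_left(0, 3, k=1)): [C, A, F, D, B, G, E]
After 2 (reverse(1, 6)): [C, E, G, B, D, F, A]
After 3 (swap(4, 3)): [C, E, G, D, B, F, A]
After 4 (swap(5, 4)): [C, E, G, D, F, B, A]
After 5 (reverse(0, 4)): [F, D, G, E, C, B, A]
After 6 (swap(3, 4)): [F, D, G, C, E, B, A]
After 7 (reverse(5, 6)): [F, D, G, C, E, A, B]
After 8 (reverse(3, 4)): [F, D, G, E, C, A, B]
After 9 (swap(2, 0)): [G, D, F, E, C, A, B]

Answer: [G, D, F, E, C, A, B]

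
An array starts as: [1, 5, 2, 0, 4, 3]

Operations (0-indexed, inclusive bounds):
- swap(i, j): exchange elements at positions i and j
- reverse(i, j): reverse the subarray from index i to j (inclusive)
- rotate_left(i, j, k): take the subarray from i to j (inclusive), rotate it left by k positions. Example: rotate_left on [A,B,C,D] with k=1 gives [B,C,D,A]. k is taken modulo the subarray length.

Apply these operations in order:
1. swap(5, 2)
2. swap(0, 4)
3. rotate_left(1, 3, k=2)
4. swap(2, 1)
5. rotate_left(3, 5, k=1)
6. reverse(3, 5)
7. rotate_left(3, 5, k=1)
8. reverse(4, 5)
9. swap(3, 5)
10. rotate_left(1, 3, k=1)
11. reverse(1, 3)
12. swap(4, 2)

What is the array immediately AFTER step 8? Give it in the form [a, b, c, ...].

Answer: [4, 5, 0, 2, 3, 1]

Derivation:
After 1 (swap(5, 2)): [1, 5, 3, 0, 4, 2]
After 2 (swap(0, 4)): [4, 5, 3, 0, 1, 2]
After 3 (rotate_left(1, 3, k=2)): [4, 0, 5, 3, 1, 2]
After 4 (swap(2, 1)): [4, 5, 0, 3, 1, 2]
After 5 (rotate_left(3, 5, k=1)): [4, 5, 0, 1, 2, 3]
After 6 (reverse(3, 5)): [4, 5, 0, 3, 2, 1]
After 7 (rotate_left(3, 5, k=1)): [4, 5, 0, 2, 1, 3]
After 8 (reverse(4, 5)): [4, 5, 0, 2, 3, 1]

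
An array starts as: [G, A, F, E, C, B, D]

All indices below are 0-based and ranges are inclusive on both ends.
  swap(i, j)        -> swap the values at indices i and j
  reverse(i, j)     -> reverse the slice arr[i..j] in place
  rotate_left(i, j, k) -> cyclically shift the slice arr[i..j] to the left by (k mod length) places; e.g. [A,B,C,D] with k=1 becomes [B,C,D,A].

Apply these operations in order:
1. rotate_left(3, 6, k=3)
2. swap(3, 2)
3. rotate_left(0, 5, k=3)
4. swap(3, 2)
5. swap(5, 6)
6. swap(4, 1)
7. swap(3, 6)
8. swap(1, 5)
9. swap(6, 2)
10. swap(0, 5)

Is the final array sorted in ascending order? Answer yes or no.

Answer: yes

Derivation:
After 1 (rotate_left(3, 6, k=3)): [G, A, F, D, E, C, B]
After 2 (swap(3, 2)): [G, A, D, F, E, C, B]
After 3 (rotate_left(0, 5, k=3)): [F, E, C, G, A, D, B]
After 4 (swap(3, 2)): [F, E, G, C, A, D, B]
After 5 (swap(5, 6)): [F, E, G, C, A, B, D]
After 6 (swap(4, 1)): [F, A, G, C, E, B, D]
After 7 (swap(3, 6)): [F, A, G, D, E, B, C]
After 8 (swap(1, 5)): [F, B, G, D, E, A, C]
After 9 (swap(6, 2)): [F, B, C, D, E, A, G]
After 10 (swap(0, 5)): [A, B, C, D, E, F, G]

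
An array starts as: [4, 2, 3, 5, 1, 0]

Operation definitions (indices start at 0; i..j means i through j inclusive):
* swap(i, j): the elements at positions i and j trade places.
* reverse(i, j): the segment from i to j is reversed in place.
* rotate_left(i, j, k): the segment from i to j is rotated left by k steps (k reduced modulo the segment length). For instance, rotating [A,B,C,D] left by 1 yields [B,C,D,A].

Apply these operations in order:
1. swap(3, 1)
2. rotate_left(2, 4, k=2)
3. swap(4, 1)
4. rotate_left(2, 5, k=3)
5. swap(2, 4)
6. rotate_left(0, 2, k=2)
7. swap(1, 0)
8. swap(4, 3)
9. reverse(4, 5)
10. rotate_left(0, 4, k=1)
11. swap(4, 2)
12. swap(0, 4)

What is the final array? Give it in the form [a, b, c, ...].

Answer: [0, 2, 4, 5, 3, 1]

Derivation:
After 1 (swap(3, 1)): [4, 5, 3, 2, 1, 0]
After 2 (rotate_left(2, 4, k=2)): [4, 5, 1, 3, 2, 0]
After 3 (swap(4, 1)): [4, 2, 1, 3, 5, 0]
After 4 (rotate_left(2, 5, k=3)): [4, 2, 0, 1, 3, 5]
After 5 (swap(2, 4)): [4, 2, 3, 1, 0, 5]
After 6 (rotate_left(0, 2, k=2)): [3, 4, 2, 1, 0, 5]
After 7 (swap(1, 0)): [4, 3, 2, 1, 0, 5]
After 8 (swap(4, 3)): [4, 3, 2, 0, 1, 5]
After 9 (reverse(4, 5)): [4, 3, 2, 0, 5, 1]
After 10 (rotate_left(0, 4, k=1)): [3, 2, 0, 5, 4, 1]
After 11 (swap(4, 2)): [3, 2, 4, 5, 0, 1]
After 12 (swap(0, 4)): [0, 2, 4, 5, 3, 1]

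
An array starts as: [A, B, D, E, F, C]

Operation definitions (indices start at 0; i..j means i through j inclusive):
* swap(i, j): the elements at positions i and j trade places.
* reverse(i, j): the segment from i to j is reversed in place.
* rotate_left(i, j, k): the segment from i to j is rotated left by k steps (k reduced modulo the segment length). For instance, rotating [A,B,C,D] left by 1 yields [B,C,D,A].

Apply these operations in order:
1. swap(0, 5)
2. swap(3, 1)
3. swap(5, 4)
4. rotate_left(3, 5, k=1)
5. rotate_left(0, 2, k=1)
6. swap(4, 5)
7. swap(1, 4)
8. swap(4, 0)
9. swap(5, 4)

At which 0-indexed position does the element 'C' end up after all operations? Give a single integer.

After 1 (swap(0, 5)): [C, B, D, E, F, A]
After 2 (swap(3, 1)): [C, E, D, B, F, A]
After 3 (swap(5, 4)): [C, E, D, B, A, F]
After 4 (rotate_left(3, 5, k=1)): [C, E, D, A, F, B]
After 5 (rotate_left(0, 2, k=1)): [E, D, C, A, F, B]
After 6 (swap(4, 5)): [E, D, C, A, B, F]
After 7 (swap(1, 4)): [E, B, C, A, D, F]
After 8 (swap(4, 0)): [D, B, C, A, E, F]
After 9 (swap(5, 4)): [D, B, C, A, F, E]

Answer: 2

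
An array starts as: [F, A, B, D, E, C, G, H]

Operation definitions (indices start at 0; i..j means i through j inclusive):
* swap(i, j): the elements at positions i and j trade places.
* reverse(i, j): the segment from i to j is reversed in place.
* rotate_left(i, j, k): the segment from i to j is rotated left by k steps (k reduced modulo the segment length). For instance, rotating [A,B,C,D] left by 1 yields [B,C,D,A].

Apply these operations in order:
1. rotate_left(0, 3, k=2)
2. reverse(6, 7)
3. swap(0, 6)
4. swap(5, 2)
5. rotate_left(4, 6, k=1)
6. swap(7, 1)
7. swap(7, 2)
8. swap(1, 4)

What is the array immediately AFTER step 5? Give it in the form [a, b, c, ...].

After 1 (rotate_left(0, 3, k=2)): [B, D, F, A, E, C, G, H]
After 2 (reverse(6, 7)): [B, D, F, A, E, C, H, G]
After 3 (swap(0, 6)): [H, D, F, A, E, C, B, G]
After 4 (swap(5, 2)): [H, D, C, A, E, F, B, G]
After 5 (rotate_left(4, 6, k=1)): [H, D, C, A, F, B, E, G]

Answer: [H, D, C, A, F, B, E, G]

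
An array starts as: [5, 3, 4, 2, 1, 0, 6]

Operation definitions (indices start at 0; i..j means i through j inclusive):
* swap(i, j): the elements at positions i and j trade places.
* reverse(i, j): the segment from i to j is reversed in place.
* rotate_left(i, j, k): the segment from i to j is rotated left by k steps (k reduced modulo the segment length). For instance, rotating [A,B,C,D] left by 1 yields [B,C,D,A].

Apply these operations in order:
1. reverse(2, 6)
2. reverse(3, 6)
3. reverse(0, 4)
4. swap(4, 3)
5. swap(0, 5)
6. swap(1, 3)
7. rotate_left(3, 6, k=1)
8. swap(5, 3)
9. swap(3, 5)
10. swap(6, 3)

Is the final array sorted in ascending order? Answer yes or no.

Answer: no

Derivation:
After 1 (reverse(2, 6)): [5, 3, 6, 0, 1, 2, 4]
After 2 (reverse(3, 6)): [5, 3, 6, 4, 2, 1, 0]
After 3 (reverse(0, 4)): [2, 4, 6, 3, 5, 1, 0]
After 4 (swap(4, 3)): [2, 4, 6, 5, 3, 1, 0]
After 5 (swap(0, 5)): [1, 4, 6, 5, 3, 2, 0]
After 6 (swap(1, 3)): [1, 5, 6, 4, 3, 2, 0]
After 7 (rotate_left(3, 6, k=1)): [1, 5, 6, 3, 2, 0, 4]
After 8 (swap(5, 3)): [1, 5, 6, 0, 2, 3, 4]
After 9 (swap(3, 5)): [1, 5, 6, 3, 2, 0, 4]
After 10 (swap(6, 3)): [1, 5, 6, 4, 2, 0, 3]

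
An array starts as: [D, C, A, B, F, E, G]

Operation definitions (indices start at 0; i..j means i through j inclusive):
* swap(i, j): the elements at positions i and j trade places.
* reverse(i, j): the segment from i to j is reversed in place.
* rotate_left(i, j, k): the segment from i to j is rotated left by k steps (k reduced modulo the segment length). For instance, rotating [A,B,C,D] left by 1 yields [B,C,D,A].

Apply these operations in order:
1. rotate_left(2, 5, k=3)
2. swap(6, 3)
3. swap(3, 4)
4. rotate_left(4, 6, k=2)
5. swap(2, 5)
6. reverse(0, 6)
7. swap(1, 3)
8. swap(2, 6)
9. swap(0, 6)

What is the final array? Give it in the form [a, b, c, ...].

Answer: [A, B, D, E, G, C, F]

Derivation:
After 1 (rotate_left(2, 5, k=3)): [D, C, E, A, B, F, G]
After 2 (swap(6, 3)): [D, C, E, G, B, F, A]
After 3 (swap(3, 4)): [D, C, E, B, G, F, A]
After 4 (rotate_left(4, 6, k=2)): [D, C, E, B, A, G, F]
After 5 (swap(2, 5)): [D, C, G, B, A, E, F]
After 6 (reverse(0, 6)): [F, E, A, B, G, C, D]
After 7 (swap(1, 3)): [F, B, A, E, G, C, D]
After 8 (swap(2, 6)): [F, B, D, E, G, C, A]
After 9 (swap(0, 6)): [A, B, D, E, G, C, F]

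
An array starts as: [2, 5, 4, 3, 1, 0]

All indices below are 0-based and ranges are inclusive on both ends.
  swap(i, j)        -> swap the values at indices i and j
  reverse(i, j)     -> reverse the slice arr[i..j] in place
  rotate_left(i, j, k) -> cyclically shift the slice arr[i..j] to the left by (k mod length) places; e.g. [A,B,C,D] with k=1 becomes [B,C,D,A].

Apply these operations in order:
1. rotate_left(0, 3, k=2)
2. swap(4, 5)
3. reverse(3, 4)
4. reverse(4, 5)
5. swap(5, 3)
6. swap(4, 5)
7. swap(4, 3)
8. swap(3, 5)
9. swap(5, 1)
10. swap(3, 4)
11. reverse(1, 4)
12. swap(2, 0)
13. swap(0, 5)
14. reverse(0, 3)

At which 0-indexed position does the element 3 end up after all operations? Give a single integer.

After 1 (rotate_left(0, 3, k=2)): [4, 3, 2, 5, 1, 0]
After 2 (swap(4, 5)): [4, 3, 2, 5, 0, 1]
After 3 (reverse(3, 4)): [4, 3, 2, 0, 5, 1]
After 4 (reverse(4, 5)): [4, 3, 2, 0, 1, 5]
After 5 (swap(5, 3)): [4, 3, 2, 5, 1, 0]
After 6 (swap(4, 5)): [4, 3, 2, 5, 0, 1]
After 7 (swap(4, 3)): [4, 3, 2, 0, 5, 1]
After 8 (swap(3, 5)): [4, 3, 2, 1, 5, 0]
After 9 (swap(5, 1)): [4, 0, 2, 1, 5, 3]
After 10 (swap(3, 4)): [4, 0, 2, 5, 1, 3]
After 11 (reverse(1, 4)): [4, 1, 5, 2, 0, 3]
After 12 (swap(2, 0)): [5, 1, 4, 2, 0, 3]
After 13 (swap(0, 5)): [3, 1, 4, 2, 0, 5]
After 14 (reverse(0, 3)): [2, 4, 1, 3, 0, 5]

Answer: 3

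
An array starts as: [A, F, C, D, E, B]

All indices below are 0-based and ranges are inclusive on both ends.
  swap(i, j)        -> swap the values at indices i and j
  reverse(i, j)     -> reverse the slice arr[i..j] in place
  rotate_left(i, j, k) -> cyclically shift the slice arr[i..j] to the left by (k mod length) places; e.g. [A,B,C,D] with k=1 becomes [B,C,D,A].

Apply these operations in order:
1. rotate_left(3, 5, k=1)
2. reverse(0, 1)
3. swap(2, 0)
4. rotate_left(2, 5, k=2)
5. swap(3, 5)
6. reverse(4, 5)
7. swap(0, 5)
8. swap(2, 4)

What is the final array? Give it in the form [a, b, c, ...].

Answer: [F, A, D, E, B, C]

Derivation:
After 1 (rotate_left(3, 5, k=1)): [A, F, C, E, B, D]
After 2 (reverse(0, 1)): [F, A, C, E, B, D]
After 3 (swap(2, 0)): [C, A, F, E, B, D]
After 4 (rotate_left(2, 5, k=2)): [C, A, B, D, F, E]
After 5 (swap(3, 5)): [C, A, B, E, F, D]
After 6 (reverse(4, 5)): [C, A, B, E, D, F]
After 7 (swap(0, 5)): [F, A, B, E, D, C]
After 8 (swap(2, 4)): [F, A, D, E, B, C]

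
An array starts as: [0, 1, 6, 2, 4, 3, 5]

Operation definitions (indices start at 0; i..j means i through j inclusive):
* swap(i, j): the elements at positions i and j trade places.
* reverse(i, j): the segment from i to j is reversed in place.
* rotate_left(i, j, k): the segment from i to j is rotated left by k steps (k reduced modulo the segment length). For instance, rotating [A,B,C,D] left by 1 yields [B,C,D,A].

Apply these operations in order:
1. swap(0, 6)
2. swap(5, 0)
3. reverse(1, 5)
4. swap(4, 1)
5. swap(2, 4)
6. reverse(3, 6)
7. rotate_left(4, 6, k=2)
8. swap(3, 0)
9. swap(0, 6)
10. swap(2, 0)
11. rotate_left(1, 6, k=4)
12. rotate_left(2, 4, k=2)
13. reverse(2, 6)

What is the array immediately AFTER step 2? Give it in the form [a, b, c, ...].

Answer: [3, 1, 6, 2, 4, 5, 0]

Derivation:
After 1 (swap(0, 6)): [5, 1, 6, 2, 4, 3, 0]
After 2 (swap(5, 0)): [3, 1, 6, 2, 4, 5, 0]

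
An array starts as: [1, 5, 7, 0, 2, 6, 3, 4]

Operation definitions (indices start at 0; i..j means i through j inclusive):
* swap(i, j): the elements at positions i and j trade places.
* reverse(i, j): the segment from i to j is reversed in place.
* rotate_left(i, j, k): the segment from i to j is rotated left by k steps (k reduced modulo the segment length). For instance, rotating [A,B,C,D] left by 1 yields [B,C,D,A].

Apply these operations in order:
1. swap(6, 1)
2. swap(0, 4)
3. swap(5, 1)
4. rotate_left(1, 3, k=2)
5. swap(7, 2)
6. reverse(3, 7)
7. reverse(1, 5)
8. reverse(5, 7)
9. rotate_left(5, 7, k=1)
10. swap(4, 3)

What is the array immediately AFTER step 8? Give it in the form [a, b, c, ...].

Answer: [2, 3, 5, 6, 4, 7, 1, 0]

Derivation:
After 1 (swap(6, 1)): [1, 3, 7, 0, 2, 6, 5, 4]
After 2 (swap(0, 4)): [2, 3, 7, 0, 1, 6, 5, 4]
After 3 (swap(5, 1)): [2, 6, 7, 0, 1, 3, 5, 4]
After 4 (rotate_left(1, 3, k=2)): [2, 0, 6, 7, 1, 3, 5, 4]
After 5 (swap(7, 2)): [2, 0, 4, 7, 1, 3, 5, 6]
After 6 (reverse(3, 7)): [2, 0, 4, 6, 5, 3, 1, 7]
After 7 (reverse(1, 5)): [2, 3, 5, 6, 4, 0, 1, 7]
After 8 (reverse(5, 7)): [2, 3, 5, 6, 4, 7, 1, 0]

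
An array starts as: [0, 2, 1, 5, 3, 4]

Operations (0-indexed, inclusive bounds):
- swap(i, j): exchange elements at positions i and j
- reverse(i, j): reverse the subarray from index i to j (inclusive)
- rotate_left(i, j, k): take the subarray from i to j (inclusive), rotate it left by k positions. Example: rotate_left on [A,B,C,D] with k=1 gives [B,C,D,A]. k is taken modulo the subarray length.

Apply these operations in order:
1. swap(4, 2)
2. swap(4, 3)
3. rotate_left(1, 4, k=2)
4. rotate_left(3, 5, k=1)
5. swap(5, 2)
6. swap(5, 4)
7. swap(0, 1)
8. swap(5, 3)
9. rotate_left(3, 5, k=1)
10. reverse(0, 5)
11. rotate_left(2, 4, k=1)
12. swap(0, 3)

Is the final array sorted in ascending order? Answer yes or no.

After 1 (swap(4, 2)): [0, 2, 3, 5, 1, 4]
After 2 (swap(4, 3)): [0, 2, 3, 1, 5, 4]
After 3 (rotate_left(1, 4, k=2)): [0, 1, 5, 2, 3, 4]
After 4 (rotate_left(3, 5, k=1)): [0, 1, 5, 3, 4, 2]
After 5 (swap(5, 2)): [0, 1, 2, 3, 4, 5]
After 6 (swap(5, 4)): [0, 1, 2, 3, 5, 4]
After 7 (swap(0, 1)): [1, 0, 2, 3, 5, 4]
After 8 (swap(5, 3)): [1, 0, 2, 4, 5, 3]
After 9 (rotate_left(3, 5, k=1)): [1, 0, 2, 5, 3, 4]
After 10 (reverse(0, 5)): [4, 3, 5, 2, 0, 1]
After 11 (rotate_left(2, 4, k=1)): [4, 3, 2, 0, 5, 1]
After 12 (swap(0, 3)): [0, 3, 2, 4, 5, 1]

Answer: no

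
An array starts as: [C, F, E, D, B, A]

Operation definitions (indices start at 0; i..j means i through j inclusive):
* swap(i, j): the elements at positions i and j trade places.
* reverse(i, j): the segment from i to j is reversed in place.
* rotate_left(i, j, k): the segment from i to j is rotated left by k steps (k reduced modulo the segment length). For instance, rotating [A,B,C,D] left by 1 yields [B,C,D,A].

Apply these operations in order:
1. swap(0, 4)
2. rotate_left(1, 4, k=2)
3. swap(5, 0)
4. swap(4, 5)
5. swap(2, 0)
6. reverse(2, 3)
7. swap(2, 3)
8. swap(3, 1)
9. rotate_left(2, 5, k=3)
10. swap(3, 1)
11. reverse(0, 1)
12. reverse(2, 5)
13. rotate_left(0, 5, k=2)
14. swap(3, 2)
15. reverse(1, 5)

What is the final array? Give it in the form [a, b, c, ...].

Answer: [B, C, A, F, E, D]

Derivation:
After 1 (swap(0, 4)): [B, F, E, D, C, A]
After 2 (rotate_left(1, 4, k=2)): [B, D, C, F, E, A]
After 3 (swap(5, 0)): [A, D, C, F, E, B]
After 4 (swap(4, 5)): [A, D, C, F, B, E]
After 5 (swap(2, 0)): [C, D, A, F, B, E]
After 6 (reverse(2, 3)): [C, D, F, A, B, E]
After 7 (swap(2, 3)): [C, D, A, F, B, E]
After 8 (swap(3, 1)): [C, F, A, D, B, E]
After 9 (rotate_left(2, 5, k=3)): [C, F, E, A, D, B]
After 10 (swap(3, 1)): [C, A, E, F, D, B]
After 11 (reverse(0, 1)): [A, C, E, F, D, B]
After 12 (reverse(2, 5)): [A, C, B, D, F, E]
After 13 (rotate_left(0, 5, k=2)): [B, D, F, E, A, C]
After 14 (swap(3, 2)): [B, D, E, F, A, C]
After 15 (reverse(1, 5)): [B, C, A, F, E, D]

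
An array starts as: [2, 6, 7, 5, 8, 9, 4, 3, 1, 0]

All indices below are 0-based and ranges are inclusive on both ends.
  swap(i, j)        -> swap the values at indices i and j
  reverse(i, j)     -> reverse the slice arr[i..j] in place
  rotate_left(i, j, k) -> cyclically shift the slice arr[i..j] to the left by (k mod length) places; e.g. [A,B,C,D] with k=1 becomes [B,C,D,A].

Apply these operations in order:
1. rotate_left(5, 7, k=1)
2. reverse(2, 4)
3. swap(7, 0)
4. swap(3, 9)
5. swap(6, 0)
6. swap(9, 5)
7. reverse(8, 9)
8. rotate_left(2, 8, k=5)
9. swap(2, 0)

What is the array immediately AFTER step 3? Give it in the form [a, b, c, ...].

After 1 (rotate_left(5, 7, k=1)): [2, 6, 7, 5, 8, 4, 3, 9, 1, 0]
After 2 (reverse(2, 4)): [2, 6, 8, 5, 7, 4, 3, 9, 1, 0]
After 3 (swap(7, 0)): [9, 6, 8, 5, 7, 4, 3, 2, 1, 0]

Answer: [9, 6, 8, 5, 7, 4, 3, 2, 1, 0]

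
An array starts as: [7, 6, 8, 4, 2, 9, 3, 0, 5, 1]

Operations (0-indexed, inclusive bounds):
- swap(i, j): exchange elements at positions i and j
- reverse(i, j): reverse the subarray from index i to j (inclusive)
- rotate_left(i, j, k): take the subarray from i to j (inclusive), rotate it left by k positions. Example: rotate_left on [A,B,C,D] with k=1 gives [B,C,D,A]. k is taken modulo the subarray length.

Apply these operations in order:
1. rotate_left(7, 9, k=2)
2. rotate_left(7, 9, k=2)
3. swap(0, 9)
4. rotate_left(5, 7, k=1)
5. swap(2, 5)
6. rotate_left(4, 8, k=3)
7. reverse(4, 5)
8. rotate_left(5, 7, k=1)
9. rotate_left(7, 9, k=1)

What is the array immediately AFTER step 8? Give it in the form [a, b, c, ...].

Answer: [0, 6, 3, 4, 1, 2, 8, 9, 5, 7]

Derivation:
After 1 (rotate_left(7, 9, k=2)): [7, 6, 8, 4, 2, 9, 3, 1, 0, 5]
After 2 (rotate_left(7, 9, k=2)): [7, 6, 8, 4, 2, 9, 3, 5, 1, 0]
After 3 (swap(0, 9)): [0, 6, 8, 4, 2, 9, 3, 5, 1, 7]
After 4 (rotate_left(5, 7, k=1)): [0, 6, 8, 4, 2, 3, 5, 9, 1, 7]
After 5 (swap(2, 5)): [0, 6, 3, 4, 2, 8, 5, 9, 1, 7]
After 6 (rotate_left(4, 8, k=3)): [0, 6, 3, 4, 9, 1, 2, 8, 5, 7]
After 7 (reverse(4, 5)): [0, 6, 3, 4, 1, 9, 2, 8, 5, 7]
After 8 (rotate_left(5, 7, k=1)): [0, 6, 3, 4, 1, 2, 8, 9, 5, 7]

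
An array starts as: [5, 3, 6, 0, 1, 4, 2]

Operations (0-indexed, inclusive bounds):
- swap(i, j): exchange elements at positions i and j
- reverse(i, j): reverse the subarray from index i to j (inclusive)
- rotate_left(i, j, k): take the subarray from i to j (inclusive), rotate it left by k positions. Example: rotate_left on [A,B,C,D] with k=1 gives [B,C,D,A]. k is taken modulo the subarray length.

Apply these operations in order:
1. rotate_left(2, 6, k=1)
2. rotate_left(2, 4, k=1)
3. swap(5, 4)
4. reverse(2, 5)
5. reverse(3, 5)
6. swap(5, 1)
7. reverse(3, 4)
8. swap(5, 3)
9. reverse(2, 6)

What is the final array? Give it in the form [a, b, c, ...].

After 1 (rotate_left(2, 6, k=1)): [5, 3, 0, 1, 4, 2, 6]
After 2 (rotate_left(2, 4, k=1)): [5, 3, 1, 4, 0, 2, 6]
After 3 (swap(5, 4)): [5, 3, 1, 4, 2, 0, 6]
After 4 (reverse(2, 5)): [5, 3, 0, 2, 4, 1, 6]
After 5 (reverse(3, 5)): [5, 3, 0, 1, 4, 2, 6]
After 6 (swap(5, 1)): [5, 2, 0, 1, 4, 3, 6]
After 7 (reverse(3, 4)): [5, 2, 0, 4, 1, 3, 6]
After 8 (swap(5, 3)): [5, 2, 0, 3, 1, 4, 6]
After 9 (reverse(2, 6)): [5, 2, 6, 4, 1, 3, 0]

Answer: [5, 2, 6, 4, 1, 3, 0]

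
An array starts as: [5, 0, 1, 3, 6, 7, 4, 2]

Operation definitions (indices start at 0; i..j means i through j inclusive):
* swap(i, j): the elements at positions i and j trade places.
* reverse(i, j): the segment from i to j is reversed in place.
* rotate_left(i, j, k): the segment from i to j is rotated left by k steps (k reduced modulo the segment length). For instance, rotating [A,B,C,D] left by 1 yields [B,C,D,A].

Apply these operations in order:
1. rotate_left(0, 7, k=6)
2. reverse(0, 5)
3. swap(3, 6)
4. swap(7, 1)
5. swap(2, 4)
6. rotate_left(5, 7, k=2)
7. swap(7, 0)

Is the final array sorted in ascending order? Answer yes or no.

Answer: no

Derivation:
After 1 (rotate_left(0, 7, k=6)): [4, 2, 5, 0, 1, 3, 6, 7]
After 2 (reverse(0, 5)): [3, 1, 0, 5, 2, 4, 6, 7]
After 3 (swap(3, 6)): [3, 1, 0, 6, 2, 4, 5, 7]
After 4 (swap(7, 1)): [3, 7, 0, 6, 2, 4, 5, 1]
After 5 (swap(2, 4)): [3, 7, 2, 6, 0, 4, 5, 1]
After 6 (rotate_left(5, 7, k=2)): [3, 7, 2, 6, 0, 1, 4, 5]
After 7 (swap(7, 0)): [5, 7, 2, 6, 0, 1, 4, 3]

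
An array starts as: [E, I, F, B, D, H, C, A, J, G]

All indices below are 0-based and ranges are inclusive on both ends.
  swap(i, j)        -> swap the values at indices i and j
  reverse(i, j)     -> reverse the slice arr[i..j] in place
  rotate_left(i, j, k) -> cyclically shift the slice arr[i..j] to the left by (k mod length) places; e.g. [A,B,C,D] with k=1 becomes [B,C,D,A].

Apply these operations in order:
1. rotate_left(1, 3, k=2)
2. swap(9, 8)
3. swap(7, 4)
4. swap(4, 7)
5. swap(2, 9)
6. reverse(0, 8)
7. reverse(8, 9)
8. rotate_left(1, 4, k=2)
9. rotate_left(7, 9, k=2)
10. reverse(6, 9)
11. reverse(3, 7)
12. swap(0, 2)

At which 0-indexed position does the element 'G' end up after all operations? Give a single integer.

Answer: 2

Derivation:
After 1 (rotate_left(1, 3, k=2)): [E, B, I, F, D, H, C, A, J, G]
After 2 (swap(9, 8)): [E, B, I, F, D, H, C, A, G, J]
After 3 (swap(7, 4)): [E, B, I, F, A, H, C, D, G, J]
After 4 (swap(4, 7)): [E, B, I, F, D, H, C, A, G, J]
After 5 (swap(2, 9)): [E, B, J, F, D, H, C, A, G, I]
After 6 (reverse(0, 8)): [G, A, C, H, D, F, J, B, E, I]
After 7 (reverse(8, 9)): [G, A, C, H, D, F, J, B, I, E]
After 8 (rotate_left(1, 4, k=2)): [G, H, D, A, C, F, J, B, I, E]
After 9 (rotate_left(7, 9, k=2)): [G, H, D, A, C, F, J, E, B, I]
After 10 (reverse(6, 9)): [G, H, D, A, C, F, I, B, E, J]
After 11 (reverse(3, 7)): [G, H, D, B, I, F, C, A, E, J]
After 12 (swap(0, 2)): [D, H, G, B, I, F, C, A, E, J]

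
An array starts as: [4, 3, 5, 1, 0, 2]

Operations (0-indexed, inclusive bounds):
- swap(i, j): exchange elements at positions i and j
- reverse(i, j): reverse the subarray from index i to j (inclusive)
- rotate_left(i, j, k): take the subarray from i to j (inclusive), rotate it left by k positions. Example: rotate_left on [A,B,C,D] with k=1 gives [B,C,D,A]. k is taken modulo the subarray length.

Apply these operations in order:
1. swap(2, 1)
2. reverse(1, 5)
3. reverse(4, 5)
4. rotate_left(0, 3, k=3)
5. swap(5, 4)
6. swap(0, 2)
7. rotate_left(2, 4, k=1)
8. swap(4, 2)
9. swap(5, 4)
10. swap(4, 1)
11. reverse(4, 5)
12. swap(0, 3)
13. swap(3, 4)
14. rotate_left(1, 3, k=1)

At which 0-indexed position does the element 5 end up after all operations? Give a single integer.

Answer: 3

Derivation:
After 1 (swap(2, 1)): [4, 5, 3, 1, 0, 2]
After 2 (reverse(1, 5)): [4, 2, 0, 1, 3, 5]
After 3 (reverse(4, 5)): [4, 2, 0, 1, 5, 3]
After 4 (rotate_left(0, 3, k=3)): [1, 4, 2, 0, 5, 3]
After 5 (swap(5, 4)): [1, 4, 2, 0, 3, 5]
After 6 (swap(0, 2)): [2, 4, 1, 0, 3, 5]
After 7 (rotate_left(2, 4, k=1)): [2, 4, 0, 3, 1, 5]
After 8 (swap(4, 2)): [2, 4, 1, 3, 0, 5]
After 9 (swap(5, 4)): [2, 4, 1, 3, 5, 0]
After 10 (swap(4, 1)): [2, 5, 1, 3, 4, 0]
After 11 (reverse(4, 5)): [2, 5, 1, 3, 0, 4]
After 12 (swap(0, 3)): [3, 5, 1, 2, 0, 4]
After 13 (swap(3, 4)): [3, 5, 1, 0, 2, 4]
After 14 (rotate_left(1, 3, k=1)): [3, 1, 0, 5, 2, 4]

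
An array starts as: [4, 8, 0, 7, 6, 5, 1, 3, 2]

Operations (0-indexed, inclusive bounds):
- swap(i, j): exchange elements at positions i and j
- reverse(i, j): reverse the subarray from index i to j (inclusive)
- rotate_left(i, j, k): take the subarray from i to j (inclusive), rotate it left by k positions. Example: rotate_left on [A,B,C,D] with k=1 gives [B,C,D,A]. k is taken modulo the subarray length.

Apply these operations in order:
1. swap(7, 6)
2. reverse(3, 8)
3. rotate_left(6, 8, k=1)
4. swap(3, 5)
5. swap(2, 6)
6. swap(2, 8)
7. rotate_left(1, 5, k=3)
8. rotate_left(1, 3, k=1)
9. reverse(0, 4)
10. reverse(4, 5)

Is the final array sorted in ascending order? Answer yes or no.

Answer: no

Derivation:
After 1 (swap(7, 6)): [4, 8, 0, 7, 6, 5, 3, 1, 2]
After 2 (reverse(3, 8)): [4, 8, 0, 2, 1, 3, 5, 6, 7]
After 3 (rotate_left(6, 8, k=1)): [4, 8, 0, 2, 1, 3, 6, 7, 5]
After 4 (swap(3, 5)): [4, 8, 0, 3, 1, 2, 6, 7, 5]
After 5 (swap(2, 6)): [4, 8, 6, 3, 1, 2, 0, 7, 5]
After 6 (swap(2, 8)): [4, 8, 5, 3, 1, 2, 0, 7, 6]
After 7 (rotate_left(1, 5, k=3)): [4, 1, 2, 8, 5, 3, 0, 7, 6]
After 8 (rotate_left(1, 3, k=1)): [4, 2, 8, 1, 5, 3, 0, 7, 6]
After 9 (reverse(0, 4)): [5, 1, 8, 2, 4, 3, 0, 7, 6]
After 10 (reverse(4, 5)): [5, 1, 8, 2, 3, 4, 0, 7, 6]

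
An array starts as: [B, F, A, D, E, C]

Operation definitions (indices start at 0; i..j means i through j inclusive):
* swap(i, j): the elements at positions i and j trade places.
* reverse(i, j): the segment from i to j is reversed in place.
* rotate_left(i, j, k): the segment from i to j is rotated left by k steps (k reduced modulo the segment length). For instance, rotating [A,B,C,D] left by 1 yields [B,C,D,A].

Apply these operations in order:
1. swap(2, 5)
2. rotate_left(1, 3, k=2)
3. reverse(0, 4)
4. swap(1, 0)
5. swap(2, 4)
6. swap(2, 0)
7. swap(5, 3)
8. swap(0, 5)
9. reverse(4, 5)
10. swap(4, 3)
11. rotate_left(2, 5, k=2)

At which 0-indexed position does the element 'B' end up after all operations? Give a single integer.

Answer: 5

Derivation:
After 1 (swap(2, 5)): [B, F, C, D, E, A]
After 2 (rotate_left(1, 3, k=2)): [B, D, F, C, E, A]
After 3 (reverse(0, 4)): [E, C, F, D, B, A]
After 4 (swap(1, 0)): [C, E, F, D, B, A]
After 5 (swap(2, 4)): [C, E, B, D, F, A]
After 6 (swap(2, 0)): [B, E, C, D, F, A]
After 7 (swap(5, 3)): [B, E, C, A, F, D]
After 8 (swap(0, 5)): [D, E, C, A, F, B]
After 9 (reverse(4, 5)): [D, E, C, A, B, F]
After 10 (swap(4, 3)): [D, E, C, B, A, F]
After 11 (rotate_left(2, 5, k=2)): [D, E, A, F, C, B]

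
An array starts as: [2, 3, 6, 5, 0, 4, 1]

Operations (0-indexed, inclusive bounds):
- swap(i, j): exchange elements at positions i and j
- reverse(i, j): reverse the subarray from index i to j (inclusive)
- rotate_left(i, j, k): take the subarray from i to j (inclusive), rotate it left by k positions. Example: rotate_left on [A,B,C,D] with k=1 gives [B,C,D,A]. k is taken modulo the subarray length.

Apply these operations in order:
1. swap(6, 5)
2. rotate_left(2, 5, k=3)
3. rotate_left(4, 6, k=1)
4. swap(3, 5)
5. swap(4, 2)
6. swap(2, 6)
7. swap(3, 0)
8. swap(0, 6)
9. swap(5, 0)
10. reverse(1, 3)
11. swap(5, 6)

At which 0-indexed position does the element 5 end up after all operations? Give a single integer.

After 1 (swap(6, 5)): [2, 3, 6, 5, 0, 1, 4]
After 2 (rotate_left(2, 5, k=3)): [2, 3, 1, 6, 5, 0, 4]
After 3 (rotate_left(4, 6, k=1)): [2, 3, 1, 6, 0, 4, 5]
After 4 (swap(3, 5)): [2, 3, 1, 4, 0, 6, 5]
After 5 (swap(4, 2)): [2, 3, 0, 4, 1, 6, 5]
After 6 (swap(2, 6)): [2, 3, 5, 4, 1, 6, 0]
After 7 (swap(3, 0)): [4, 3, 5, 2, 1, 6, 0]
After 8 (swap(0, 6)): [0, 3, 5, 2, 1, 6, 4]
After 9 (swap(5, 0)): [6, 3, 5, 2, 1, 0, 4]
After 10 (reverse(1, 3)): [6, 2, 5, 3, 1, 0, 4]
After 11 (swap(5, 6)): [6, 2, 5, 3, 1, 4, 0]

Answer: 2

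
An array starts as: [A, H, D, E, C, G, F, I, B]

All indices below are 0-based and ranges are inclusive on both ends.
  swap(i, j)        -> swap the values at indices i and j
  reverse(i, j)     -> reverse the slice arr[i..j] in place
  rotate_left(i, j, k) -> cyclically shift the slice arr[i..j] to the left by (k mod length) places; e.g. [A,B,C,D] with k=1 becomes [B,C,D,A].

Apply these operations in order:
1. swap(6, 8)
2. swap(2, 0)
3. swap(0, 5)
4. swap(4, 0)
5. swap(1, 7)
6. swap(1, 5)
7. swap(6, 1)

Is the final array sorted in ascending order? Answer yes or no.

After 1 (swap(6, 8)): [A, H, D, E, C, G, B, I, F]
After 2 (swap(2, 0)): [D, H, A, E, C, G, B, I, F]
After 3 (swap(0, 5)): [G, H, A, E, C, D, B, I, F]
After 4 (swap(4, 0)): [C, H, A, E, G, D, B, I, F]
After 5 (swap(1, 7)): [C, I, A, E, G, D, B, H, F]
After 6 (swap(1, 5)): [C, D, A, E, G, I, B, H, F]
After 7 (swap(6, 1)): [C, B, A, E, G, I, D, H, F]

Answer: no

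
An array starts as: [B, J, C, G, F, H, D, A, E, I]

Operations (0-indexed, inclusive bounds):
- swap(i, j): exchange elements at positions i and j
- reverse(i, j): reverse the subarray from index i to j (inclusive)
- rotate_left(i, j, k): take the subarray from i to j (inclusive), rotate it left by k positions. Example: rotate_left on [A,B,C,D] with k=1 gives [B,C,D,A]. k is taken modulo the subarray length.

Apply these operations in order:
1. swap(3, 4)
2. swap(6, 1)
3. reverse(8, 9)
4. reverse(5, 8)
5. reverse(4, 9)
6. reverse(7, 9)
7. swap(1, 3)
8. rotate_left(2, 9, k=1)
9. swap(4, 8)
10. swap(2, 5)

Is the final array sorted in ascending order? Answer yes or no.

After 1 (swap(3, 4)): [B, J, C, F, G, H, D, A, E, I]
After 2 (swap(6, 1)): [B, D, C, F, G, H, J, A, E, I]
After 3 (reverse(8, 9)): [B, D, C, F, G, H, J, A, I, E]
After 4 (reverse(5, 8)): [B, D, C, F, G, I, A, J, H, E]
After 5 (reverse(4, 9)): [B, D, C, F, E, H, J, A, I, G]
After 6 (reverse(7, 9)): [B, D, C, F, E, H, J, G, I, A]
After 7 (swap(1, 3)): [B, F, C, D, E, H, J, G, I, A]
After 8 (rotate_left(2, 9, k=1)): [B, F, D, E, H, J, G, I, A, C]
After 9 (swap(4, 8)): [B, F, D, E, A, J, G, I, H, C]
After 10 (swap(2, 5)): [B, F, J, E, A, D, G, I, H, C]

Answer: no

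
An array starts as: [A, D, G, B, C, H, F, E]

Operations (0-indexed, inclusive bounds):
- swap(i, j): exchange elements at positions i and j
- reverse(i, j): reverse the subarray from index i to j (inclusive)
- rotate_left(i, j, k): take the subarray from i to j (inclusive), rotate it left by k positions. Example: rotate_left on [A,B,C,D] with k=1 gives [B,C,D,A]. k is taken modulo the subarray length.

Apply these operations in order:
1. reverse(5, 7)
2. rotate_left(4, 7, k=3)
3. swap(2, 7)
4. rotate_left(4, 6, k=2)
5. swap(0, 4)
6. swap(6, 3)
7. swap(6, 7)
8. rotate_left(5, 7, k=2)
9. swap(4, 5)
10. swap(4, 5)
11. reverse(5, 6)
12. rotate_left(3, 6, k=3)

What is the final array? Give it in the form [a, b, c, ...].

Answer: [E, D, F, B, C, A, H, G]

Derivation:
After 1 (reverse(5, 7)): [A, D, G, B, C, E, F, H]
After 2 (rotate_left(4, 7, k=3)): [A, D, G, B, H, C, E, F]
After 3 (swap(2, 7)): [A, D, F, B, H, C, E, G]
After 4 (rotate_left(4, 6, k=2)): [A, D, F, B, E, H, C, G]
After 5 (swap(0, 4)): [E, D, F, B, A, H, C, G]
After 6 (swap(6, 3)): [E, D, F, C, A, H, B, G]
After 7 (swap(6, 7)): [E, D, F, C, A, H, G, B]
After 8 (rotate_left(5, 7, k=2)): [E, D, F, C, A, B, H, G]
After 9 (swap(4, 5)): [E, D, F, C, B, A, H, G]
After 10 (swap(4, 5)): [E, D, F, C, A, B, H, G]
After 11 (reverse(5, 6)): [E, D, F, C, A, H, B, G]
After 12 (rotate_left(3, 6, k=3)): [E, D, F, B, C, A, H, G]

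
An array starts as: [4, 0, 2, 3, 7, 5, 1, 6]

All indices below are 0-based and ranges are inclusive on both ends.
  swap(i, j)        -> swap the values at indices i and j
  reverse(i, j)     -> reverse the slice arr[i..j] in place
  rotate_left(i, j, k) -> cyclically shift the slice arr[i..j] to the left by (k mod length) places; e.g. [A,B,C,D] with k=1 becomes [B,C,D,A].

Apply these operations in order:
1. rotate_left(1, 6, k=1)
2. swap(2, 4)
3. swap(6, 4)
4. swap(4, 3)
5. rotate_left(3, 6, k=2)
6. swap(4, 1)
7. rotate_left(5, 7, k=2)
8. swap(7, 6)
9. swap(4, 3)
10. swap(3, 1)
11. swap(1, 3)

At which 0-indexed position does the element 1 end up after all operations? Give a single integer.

Answer: 4

Derivation:
After 1 (rotate_left(1, 6, k=1)): [4, 2, 3, 7, 5, 1, 0, 6]
After 2 (swap(2, 4)): [4, 2, 5, 7, 3, 1, 0, 6]
After 3 (swap(6, 4)): [4, 2, 5, 7, 0, 1, 3, 6]
After 4 (swap(4, 3)): [4, 2, 5, 0, 7, 1, 3, 6]
After 5 (rotate_left(3, 6, k=2)): [4, 2, 5, 1, 3, 0, 7, 6]
After 6 (swap(4, 1)): [4, 3, 5, 1, 2, 0, 7, 6]
After 7 (rotate_left(5, 7, k=2)): [4, 3, 5, 1, 2, 6, 0, 7]
After 8 (swap(7, 6)): [4, 3, 5, 1, 2, 6, 7, 0]
After 9 (swap(4, 3)): [4, 3, 5, 2, 1, 6, 7, 0]
After 10 (swap(3, 1)): [4, 2, 5, 3, 1, 6, 7, 0]
After 11 (swap(1, 3)): [4, 3, 5, 2, 1, 6, 7, 0]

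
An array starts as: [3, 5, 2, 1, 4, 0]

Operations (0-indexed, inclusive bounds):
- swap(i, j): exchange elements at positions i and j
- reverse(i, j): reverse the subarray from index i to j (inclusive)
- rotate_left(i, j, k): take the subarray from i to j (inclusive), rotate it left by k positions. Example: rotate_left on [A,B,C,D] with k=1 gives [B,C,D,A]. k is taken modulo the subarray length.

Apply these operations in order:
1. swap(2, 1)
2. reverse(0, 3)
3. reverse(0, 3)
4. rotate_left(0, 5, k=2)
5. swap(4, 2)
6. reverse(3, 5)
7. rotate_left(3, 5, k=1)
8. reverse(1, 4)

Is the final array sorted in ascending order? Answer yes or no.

After 1 (swap(2, 1)): [3, 2, 5, 1, 4, 0]
After 2 (reverse(0, 3)): [1, 5, 2, 3, 4, 0]
After 3 (reverse(0, 3)): [3, 2, 5, 1, 4, 0]
After 4 (rotate_left(0, 5, k=2)): [5, 1, 4, 0, 3, 2]
After 5 (swap(4, 2)): [5, 1, 3, 0, 4, 2]
After 6 (reverse(3, 5)): [5, 1, 3, 2, 4, 0]
After 7 (rotate_left(3, 5, k=1)): [5, 1, 3, 4, 0, 2]
After 8 (reverse(1, 4)): [5, 0, 4, 3, 1, 2]

Answer: no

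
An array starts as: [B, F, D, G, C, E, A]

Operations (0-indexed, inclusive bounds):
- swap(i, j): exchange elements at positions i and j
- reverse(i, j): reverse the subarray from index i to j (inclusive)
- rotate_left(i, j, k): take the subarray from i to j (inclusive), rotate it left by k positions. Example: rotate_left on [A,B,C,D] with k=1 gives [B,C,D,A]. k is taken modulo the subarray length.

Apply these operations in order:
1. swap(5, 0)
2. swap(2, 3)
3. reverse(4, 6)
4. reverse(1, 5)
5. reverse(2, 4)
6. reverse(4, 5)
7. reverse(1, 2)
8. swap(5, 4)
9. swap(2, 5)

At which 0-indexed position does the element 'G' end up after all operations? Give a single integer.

Answer: 1

Derivation:
After 1 (swap(5, 0)): [E, F, D, G, C, B, A]
After 2 (swap(2, 3)): [E, F, G, D, C, B, A]
After 3 (reverse(4, 6)): [E, F, G, D, A, B, C]
After 4 (reverse(1, 5)): [E, B, A, D, G, F, C]
After 5 (reverse(2, 4)): [E, B, G, D, A, F, C]
After 6 (reverse(4, 5)): [E, B, G, D, F, A, C]
After 7 (reverse(1, 2)): [E, G, B, D, F, A, C]
After 8 (swap(5, 4)): [E, G, B, D, A, F, C]
After 9 (swap(2, 5)): [E, G, F, D, A, B, C]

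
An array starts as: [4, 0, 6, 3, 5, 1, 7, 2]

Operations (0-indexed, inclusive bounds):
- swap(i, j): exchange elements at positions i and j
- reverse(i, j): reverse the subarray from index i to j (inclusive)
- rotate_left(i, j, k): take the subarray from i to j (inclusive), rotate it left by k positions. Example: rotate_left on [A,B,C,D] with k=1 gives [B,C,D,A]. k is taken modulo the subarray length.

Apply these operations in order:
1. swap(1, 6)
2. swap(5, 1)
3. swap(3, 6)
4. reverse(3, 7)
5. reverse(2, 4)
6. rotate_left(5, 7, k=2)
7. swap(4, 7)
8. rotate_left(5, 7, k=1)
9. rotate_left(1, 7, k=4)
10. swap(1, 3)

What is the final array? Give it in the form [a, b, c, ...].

After 1 (swap(1, 6)): [4, 7, 6, 3, 5, 1, 0, 2]
After 2 (swap(5, 1)): [4, 1, 6, 3, 5, 7, 0, 2]
After 3 (swap(3, 6)): [4, 1, 6, 0, 5, 7, 3, 2]
After 4 (reverse(3, 7)): [4, 1, 6, 2, 3, 7, 5, 0]
After 5 (reverse(2, 4)): [4, 1, 3, 2, 6, 7, 5, 0]
After 6 (rotate_left(5, 7, k=2)): [4, 1, 3, 2, 6, 0, 7, 5]
After 7 (swap(4, 7)): [4, 1, 3, 2, 5, 0, 7, 6]
After 8 (rotate_left(5, 7, k=1)): [4, 1, 3, 2, 5, 7, 6, 0]
After 9 (rotate_left(1, 7, k=4)): [4, 7, 6, 0, 1, 3, 2, 5]
After 10 (swap(1, 3)): [4, 0, 6, 7, 1, 3, 2, 5]

Answer: [4, 0, 6, 7, 1, 3, 2, 5]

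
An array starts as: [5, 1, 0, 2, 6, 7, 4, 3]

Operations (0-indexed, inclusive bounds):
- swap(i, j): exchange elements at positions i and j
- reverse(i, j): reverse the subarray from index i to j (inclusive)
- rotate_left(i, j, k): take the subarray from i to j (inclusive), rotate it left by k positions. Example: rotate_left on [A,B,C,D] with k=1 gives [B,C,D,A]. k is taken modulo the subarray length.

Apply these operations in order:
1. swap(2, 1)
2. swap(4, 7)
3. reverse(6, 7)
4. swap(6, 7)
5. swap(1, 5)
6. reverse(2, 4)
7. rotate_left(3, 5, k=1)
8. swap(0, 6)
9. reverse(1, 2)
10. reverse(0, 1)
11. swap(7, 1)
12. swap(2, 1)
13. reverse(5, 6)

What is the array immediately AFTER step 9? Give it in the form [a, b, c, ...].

Answer: [4, 3, 7, 1, 0, 2, 5, 6]

Derivation:
After 1 (swap(2, 1)): [5, 0, 1, 2, 6, 7, 4, 3]
After 2 (swap(4, 7)): [5, 0, 1, 2, 3, 7, 4, 6]
After 3 (reverse(6, 7)): [5, 0, 1, 2, 3, 7, 6, 4]
After 4 (swap(6, 7)): [5, 0, 1, 2, 3, 7, 4, 6]
After 5 (swap(1, 5)): [5, 7, 1, 2, 3, 0, 4, 6]
After 6 (reverse(2, 4)): [5, 7, 3, 2, 1, 0, 4, 6]
After 7 (rotate_left(3, 5, k=1)): [5, 7, 3, 1, 0, 2, 4, 6]
After 8 (swap(0, 6)): [4, 7, 3, 1, 0, 2, 5, 6]
After 9 (reverse(1, 2)): [4, 3, 7, 1, 0, 2, 5, 6]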